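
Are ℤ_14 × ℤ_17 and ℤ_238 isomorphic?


Comparing ℤ_14 × ℤ_17 and ℤ_238:
gcd(14,17) = 1, so ℤ_14 × ℤ_17 ≅ ℤ_238 (CRT)

Yes, ℤ_14 × ℤ_17 ≅ ℤ_238


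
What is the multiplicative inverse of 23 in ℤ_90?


Use the extended Euclidean algorithm to write 1 = 23·s + 90·t; then s mod 90 is the inverse.
Euclidean algorithm:
  23 = 0·90 + 23
  90 = 3·23 + 21
  23 = 1·21 + 2
  21 = 10·2 + 1
  2 = 2·1 + 0
gcd(23,90) = 1
Back-substitution gives: 23·(-43) + 90·(11) = 1
So 23⁻¹ ≡ -43 ≡ 47 (mod 90)
Check: 23 × 47 = 1081 ≡ 1 (mod 90) ✓

23⁻¹ ≡ 47 (mod 90)


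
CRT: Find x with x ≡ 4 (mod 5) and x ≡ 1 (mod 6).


m₁ = 5, m₂ = 6, gcd = 1, so CRT applies. M = m₁·m₂ = 30
Let M₁ = M/m₁ = 6, M₂ = M/m₂ = 5
Find y₁ ≡ M₁⁻¹ (mod m₁): 6⁻¹ ≡ 1 (mod 5)
Find y₂ ≡ M₂⁻¹ (mod m₂): 5⁻¹ ≡ 5 (mod 6)
x = a₁·M₁·y₁ + a₂·M₂·y₂ = 4·6·1 + 1·5·5 = 49
Reduce mod 30: x ≡ 19
Check: 19 mod 5 = 4 ✓, 19 mod 6 = 1 ✓

x ≡ 19 (mod 30)


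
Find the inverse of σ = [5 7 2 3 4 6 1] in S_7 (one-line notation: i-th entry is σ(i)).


To find σ⁻¹, swap domain and range:
σ(1) = 5 → σ⁻¹(5) = 1
σ(2) = 7 → σ⁻¹(7) = 2
σ(3) = 2 → σ⁻¹(2) = 3
σ(4) = 3 → σ⁻¹(3) = 4
σ(5) = 4 → σ⁻¹(4) = 5
σ(6) = 6 → σ⁻¹(6) = 6
σ(7) = 1 → σ⁻¹(1) = 7

σ⁻¹ = [7 3 4 5 1 6 2]


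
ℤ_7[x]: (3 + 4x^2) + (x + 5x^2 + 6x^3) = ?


Add coefficients mod 7:
x^0: 3 + 0 = 3 (mod 7)
x^1: 0 + 1 = 1 (mod 7)
x^2: 4 + 5 = 2 (mod 7)
x^3: 0 + 6 = 6 (mod 7)
Result: 3 + x + 2x^2 + 6x^3

f + g = 3 + x + 2x^2 + 6x^3


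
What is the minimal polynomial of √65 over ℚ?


√65 satisfies x² - 65 = 0, irreducible over ℚ since 65 is squarefree

Minimal polynomial: x² - 65


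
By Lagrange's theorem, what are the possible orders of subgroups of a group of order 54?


Lagrange's theorem: |H| divides |G|
|G| = 54
Divisors of 54: 1, 2, 3, 6, 9, 18, 27, 54

Possible subgroup orders: {1, 2, 3, 6, 9, 18, 27, 54}


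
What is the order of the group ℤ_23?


ℤ_n has n elements.

|ℤ_23| = 23


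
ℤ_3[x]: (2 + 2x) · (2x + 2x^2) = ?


Expand and collect like terms; reduce coefficients mod 3:
x^0: 2·0 = 0 ≡ 0 (mod 3)
x^1: 2·2 + 2·0 = 4 ≡ 1 (mod 3)
x^2: 2·2 + 2·2 = 8 ≡ 2 (mod 3)
x^3: 2·2 = 4 ≡ 1 (mod 3)
Result: x + 2x^2 + x^3

f · g = x + 2x^2 + x^3


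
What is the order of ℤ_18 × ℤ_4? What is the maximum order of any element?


|ℤ_18 × ℤ_4| = 18 × 4 = 72
Max element order = lcm(18,4) = 36
Cyclic? No (gcd=2)

|ℤ_18×ℤ_4| = 72, max element order = 36


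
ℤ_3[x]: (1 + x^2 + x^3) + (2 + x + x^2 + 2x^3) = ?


Add coefficients mod 3:
x^0: 1 + 2 = 0 (mod 3)
x^1: 0 + 1 = 1 (mod 3)
x^2: 1 + 1 = 2 (mod 3)
x^3: 1 + 2 = 0 (mod 3)
Result: x + 2x^2

f + g = x + 2x^2


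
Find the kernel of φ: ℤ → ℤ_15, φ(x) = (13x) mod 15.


Kernel = preimage of identity
ker(φ) = {x ∈ ℤ : 13x ≡ 0 (mod 15)}. gcd(13,15) = 1, so 13x ≡ 0 (mod 15) ⟺ x ≡ 0 (mod 15/1 = 15). Hence ker(φ) = 15ℤ

ker(φ) = 15ℤ


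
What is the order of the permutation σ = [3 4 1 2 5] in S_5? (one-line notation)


Cycle decomposition: (1 3) (2 4)
Cycle lengths: 2, 2
Order = lcm(2, 2) = 2

ord(σ) = 2


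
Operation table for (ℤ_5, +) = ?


Elements: {0, 1, 2, 3, 4}
Operation: addition mod 5
Entry (a, b) = (a + b) mod 5

Cayley table:
  | 0 | 1 | 2 | 3 | 4
0 | 0 | 1 | 2 | 3 | 4
1 | 1 | 2 | 3 | 4 | 0
2 | 2 | 3 | 4 | 0 | 1
3 | 3 | 4 | 0 | 1 | 2
4 | 4 | 0 | 1 | 2 | 3


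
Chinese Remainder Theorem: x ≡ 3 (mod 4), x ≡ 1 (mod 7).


m₁ = 4, m₂ = 7, gcd = 1, so CRT applies. M = m₁·m₂ = 28
Let M₁ = M/m₁ = 7, M₂ = M/m₂ = 4
Find y₁ ≡ M₁⁻¹ (mod m₁): 7⁻¹ ≡ 3 (mod 4)
Find y₂ ≡ M₂⁻¹ (mod m₂): 4⁻¹ ≡ 2 (mod 7)
x = a₁·M₁·y₁ + a₂·M₂·y₂ = 3·7·3 + 1·4·2 = 71
Reduce mod 28: x ≡ 15
Check: 15 mod 4 = 3 ✓, 15 mod 7 = 1 ✓

x ≡ 15 (mod 28)


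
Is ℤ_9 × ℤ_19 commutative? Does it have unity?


Direct product ring; commutative with unity (1,1); but (1,0)·(0,1) = (0,0) gives zero divisors, so not an integral domain
Commutative: Yes
Integral domain: No
Has unity: Yes

ℤ_9 × ℤ_19: Commutative=Yes, Unity=Yes


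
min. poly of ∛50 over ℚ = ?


∛50 satisfies x³ - 50 = 0, irreducible over ℚ (no rational root; 50 is not a perfect cube)

Minimal polynomial: x³ - 50


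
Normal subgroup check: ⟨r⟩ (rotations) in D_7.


H = ⟨r⟩ (rotations) in D_7
The rotation subgroup ⟨r⟩ has index 2 in D_7, so it is normal

Yes, normal subgroup


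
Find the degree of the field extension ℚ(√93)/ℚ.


√93 has minimal polynomial x² - 93 (irreducible over ℚ since 93 is squarefree)

[ℚ(√93)/ℚ] = 2


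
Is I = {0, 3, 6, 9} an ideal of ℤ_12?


Check ideal conditions for I = {0, 3, 6, 9} in ℤ_12:
(1) I is an additive subgroup? Yes
(2) For r ∈ ℤ_12 and a ∈ I: r·a ∈ I? Yes

Yes, I is an ideal of ℤ_12


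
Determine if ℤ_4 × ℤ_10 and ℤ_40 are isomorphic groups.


Comparing ℤ_4 × ℤ_10 and ℤ_40:
gcd(4,10) = 2 ≠ 1. Max element order in ℤ_4×ℤ_10 is lcm(4,10) = 20 < 40, so it has no element of order 40

No, ℤ_4 × ℤ_10 ≇ ℤ_40


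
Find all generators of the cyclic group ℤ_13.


g generates ℤ_n iff gcd(g,n) = 1
Checking each g ∈ {1,...,12}:
gcd(1,13) = 1
gcd(2,13) = 1
gcd(3,13) = 1
gcd(4,13) = 1
gcd(5,13) = 1
gcd(6,13) = 1
gcd(7,13) = 1
gcd(8,13) = 1
gcd(9,13) = 1
gcd(10,13) = 1
gcd(11,13) = 1
gcd(12,13) = 1
Generators: {1, 2, 3, 4, 5, 6, 7, 8, 9, 10, 11, 12}
Number of generators = φ(13) = 12

Generators of ℤ_13 = {1, 2, 3, 4, 5, 6, 7, 8, 9, 10, 11, 12}


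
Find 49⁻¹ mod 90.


Use the extended Euclidean algorithm to write 1 = 49·s + 90·t; then s mod 90 is the inverse.
Euclidean algorithm:
  49 = 0·90 + 49
  90 = 1·49 + 41
  49 = 1·41 + 8
  41 = 5·8 + 1
  8 = 8·1 + 0
gcd(49,90) = 1
Back-substitution gives: 49·(-11) + 90·(6) = 1
So 49⁻¹ ≡ -11 ≡ 79 (mod 90)
Check: 49 × 79 = 3871 ≡ 1 (mod 90) ✓

49⁻¹ ≡ 79 (mod 90)


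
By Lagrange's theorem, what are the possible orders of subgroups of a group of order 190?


Lagrange's theorem: |H| divides |G|
|G| = 190
Divisors of 190: 1, 2, 5, 10, 19, 38, 95, 190

Possible subgroup orders: {1, 2, 5, 10, 19, 38, 95, 190}


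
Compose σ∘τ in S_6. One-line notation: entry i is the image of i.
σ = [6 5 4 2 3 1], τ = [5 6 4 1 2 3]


σ∘τ: apply τ first, then σ
1 →τ 5 →σ 3
2 →τ 6 →σ 1
3 →τ 4 →σ 2
4 →τ 1 →σ 6
5 →τ 2 →σ 5
6 →τ 3 →σ 4

σ∘τ = [3 1 2 6 5 4]


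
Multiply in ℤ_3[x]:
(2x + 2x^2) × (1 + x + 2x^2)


Expand and collect like terms; reduce coefficients mod 3:
x^0: 0·1 = 0 ≡ 0 (mod 3)
x^1: 0·1 + 2·1 = 2 ≡ 2 (mod 3)
x^2: 0·2 + 2·1 + 2·1 = 4 ≡ 1 (mod 3)
x^3: 2·2 + 2·1 = 6 ≡ 0 (mod 3)
x^4: 2·2 = 4 ≡ 1 (mod 3)
Result: 2x + x^2 + x^4

f · g = 2x + x^2 + x^4


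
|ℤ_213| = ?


ℤ_n has n elements.

|ℤ_213| = 213


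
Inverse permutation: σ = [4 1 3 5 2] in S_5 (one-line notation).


To find σ⁻¹, swap domain and range:
σ(1) = 4 → σ⁻¹(4) = 1
σ(2) = 1 → σ⁻¹(1) = 2
σ(3) = 3 → σ⁻¹(3) = 3
σ(4) = 5 → σ⁻¹(5) = 4
σ(5) = 2 → σ⁻¹(2) = 5

σ⁻¹ = [2 5 3 1 4]


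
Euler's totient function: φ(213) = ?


Factor n: 213 = 3 × 71
φ(n) = n · ∏(1 - 1/p) over distinct primes p | n
φ(213) = 213 · (1 - 1/3) · (1 - 1/71) = 140

φ(213) = 140


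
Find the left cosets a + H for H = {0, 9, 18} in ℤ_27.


H = {0, 9, 18}, |H| = 3
Number of cosets = |G|/|H| = 27/3 = 9
0 + H = {0, 9, 18}
1 + H = {1, 10, 19}
2 + H = {2, 11, 20}
3 + H = {3, 12, 21}
4 + H = {4, 13, 22}
5 + H = {5, 14, 23}
6 + H = {6, 15, 24}
7 + H = {7, 16, 25}
8 + H = {8, 17, 26}

Cosets: 0+H={0,9,18}; 1+H={1,10,19}; 2+H={2,11,20}; 3+H={3,12,21}; 4+H={4,13,22}; 5+H={5,14,23}; 6+H={6,15,24}; 7+H={7,16,25}; 8+H={8,17,26}


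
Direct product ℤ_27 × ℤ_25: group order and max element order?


|ℤ_27 × ℤ_25| = 27 × 25 = 675
Max element order = lcm(27,25) = 675
Cyclic? Yes (gcd=1)

|ℤ_27×ℤ_25| = 675, max element order = 675


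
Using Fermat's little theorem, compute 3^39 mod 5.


Fermat's little theorem: if p is prime and gcd(a,p)=1, then a^(p-1) ≡ 1 (mod p)
p = 5 is prime, gcd(3,5) = 1
Reduce exponent: 39 mod 4 = 3
So 3^39 ≡ 3^3 (mod 5)
3^3 mod 5 = 2

3^39 ≡ 2 (mod 5)


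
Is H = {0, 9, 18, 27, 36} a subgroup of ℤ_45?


Subgroup test for H = {0, 9, 18, 27, 36} in (ℤ_45, +):
(1) 0 ∈ H? Yes
(2) Closure: for all a,b ∈ H, (a+b) mod 45 ∈ H? Yes
(3) Inverses: for all a ∈ H, -a mod 45 ∈ H? Yes

Yes, H is a subgroup of ℤ_45


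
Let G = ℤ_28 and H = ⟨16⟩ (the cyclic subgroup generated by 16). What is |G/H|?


|⟨16⟩| = n / gcd(16, 28) = 28 / 4 = 7
H is normal (ℤ_28 is abelian).
|G/H| = |G| / |H| = 28 / 7 = 4

|G/H| = 4


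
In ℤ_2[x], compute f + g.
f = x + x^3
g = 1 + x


Add coefficients mod 2:
x^0: 0 + 1 = 1 (mod 2)
x^1: 1 + 1 = 0 (mod 2)
x^2: 0 + 0 = 0 (mod 2)
x^3: 1 + 0 = 1 (mod 2)
Result: 1 + x^3

f + g = 1 + x^3


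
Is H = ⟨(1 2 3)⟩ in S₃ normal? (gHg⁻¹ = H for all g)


H = ⟨(1 2 3)⟩ in S₃
⟨(1 2 3)⟩ has order 3 and index 2 in S₃; index-2 subgroups are normal

Yes, normal subgroup


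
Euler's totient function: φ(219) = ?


Factor n: 219 = 3 × 73
φ(n) = n · ∏(1 - 1/p) over distinct primes p | n
φ(219) = 219 · (1 - 1/3) · (1 - 1/73) = 144

φ(219) = 144


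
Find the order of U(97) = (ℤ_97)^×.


U(n) is the group of units mod n; |U(n)| = φ(n)
|U(97)| = φ(97) = 96

|U(97) = (ℤ_97)^×| = 96


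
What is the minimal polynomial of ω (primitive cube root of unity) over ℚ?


ω satisfies x² + x + 1 = 0 (the cyclotomic polynomial Φ₃)

Minimal polynomial: x² + x + 1


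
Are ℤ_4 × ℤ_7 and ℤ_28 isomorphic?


Comparing ℤ_4 × ℤ_7 and ℤ_28:
gcd(4,7) = 1, so ℤ_4 × ℤ_7 ≅ ℤ_28 (CRT)

Yes, ℤ_4 × ℤ_7 ≅ ℤ_28


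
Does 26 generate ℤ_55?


g generates ℤ_n iff gcd(g, n) = 1
gcd(26, 55) = 1
Since gcd = 1, 26 is a generator.

Yes, 26 generates ℤ_55


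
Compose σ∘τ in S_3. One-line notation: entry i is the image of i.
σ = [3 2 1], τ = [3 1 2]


σ∘τ: apply τ first, then σ
1 →τ 3 →σ 1
2 →τ 1 →σ 3
3 →τ 2 →σ 2

σ∘τ = [1 3 2]


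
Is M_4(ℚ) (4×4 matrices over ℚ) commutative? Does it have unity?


Matrix multiplication is non-commutative for n ≥ 2; the identity matrix I is the unity; singular matrices give zero divisors, so not an integral domain
Commutative: No
Integral domain: No
Has unity: Yes

M_4(ℚ) (4×4 matrices over ℚ): Commutative=No, Unity=Yes


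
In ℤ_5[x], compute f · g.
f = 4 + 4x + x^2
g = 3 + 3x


Expand and collect like terms; reduce coefficients mod 5:
x^0: 4·3 = 12 ≡ 2 (mod 5)
x^1: 4·3 + 4·3 = 24 ≡ 4 (mod 5)
x^2: 4·3 + 1·3 = 15 ≡ 0 (mod 5)
x^3: 1·3 = 3 ≡ 3 (mod 5)
Result: 2 + 4x + 3x^3

f · g = 2 + 4x + 3x^3


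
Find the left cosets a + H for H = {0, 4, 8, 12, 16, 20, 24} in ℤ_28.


H = {0, 4, 8, 12, 16, 20, 24}, |H| = 7
Number of cosets = |G|/|H| = 28/7 = 4
0 + H = {0, 4, 8, 12, 16, 20, 24}
1 + H = {1, 5, 9, 13, 17, 21, 25}
2 + H = {2, 6, 10, 14, 18, 22, 26}
3 + H = {3, 7, 11, 15, 19, 23, 27}

Cosets: 0+H={0,4,8,12,16,20,24}; 1+H={1,5,9,13,17,21,25}; 2+H={2,6,10,14,18,22,26}; 3+H={3,7,11,15,19,23,27}


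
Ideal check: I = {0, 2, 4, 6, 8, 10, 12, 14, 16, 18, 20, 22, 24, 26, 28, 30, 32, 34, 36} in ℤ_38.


Check ideal conditions for I = {0, 2, 4, 6, 8, 10, 12, 14, 16, 18, 20, 22, 24, 26, 28, 30, 32, 34, 36} in ℤ_38:
(1) I is an additive subgroup? Yes
(2) For r ∈ ℤ_38 and a ∈ I: r·a ∈ I? Yes

Yes, I is an ideal of ℤ_38


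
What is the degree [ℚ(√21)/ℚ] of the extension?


√21 has minimal polynomial x² - 21 (irreducible over ℚ since 21 is squarefree)

[ℚ(√21)/ℚ] = 2


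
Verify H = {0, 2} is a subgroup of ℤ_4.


Subgroup test for H = {0, 2} in (ℤ_4, +):
(1) 0 ∈ H? Yes
(2) Closure: for all a,b ∈ H, (a+b) mod 4 ∈ H? Yes
(3) Inverses: for all a ∈ H, -a mod 4 ∈ H? Yes

Yes, H is a subgroup of ℤ_4


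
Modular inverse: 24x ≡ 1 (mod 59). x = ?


Use the extended Euclidean algorithm to write 1 = 24·s + 59·t; then s mod 59 is the inverse.
Euclidean algorithm:
  24 = 0·59 + 24
  59 = 2·24 + 11
  24 = 2·11 + 2
  11 = 5·2 + 1
  2 = 2·1 + 0
gcd(24,59) = 1
Back-substitution gives: 24·(-27) + 59·(11) = 1
So 24⁻¹ ≡ -27 ≡ 32 (mod 59)
Check: 24 × 32 = 768 ≡ 1 (mod 59) ✓

24⁻¹ ≡ 32 (mod 59)


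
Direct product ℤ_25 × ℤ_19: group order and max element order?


|ℤ_25 × ℤ_19| = 25 × 19 = 475
Max element order = lcm(25,19) = 475
Cyclic? Yes (gcd=1)

|ℤ_25×ℤ_19| = 475, max element order = 475


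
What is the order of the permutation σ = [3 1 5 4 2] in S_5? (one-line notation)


Cycle decomposition: (1 3 5 2)
Cycle lengths: 4
Order = lcm(4) = 4

ord(σ) = 4


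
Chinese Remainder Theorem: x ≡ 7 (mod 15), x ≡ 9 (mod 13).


m₁ = 15, m₂ = 13, gcd = 1, so CRT applies. M = m₁·m₂ = 195
Let M₁ = M/m₁ = 13, M₂ = M/m₂ = 15
Find y₁ ≡ M₁⁻¹ (mod m₁): 13⁻¹ ≡ 7 (mod 15)
Find y₂ ≡ M₂⁻¹ (mod m₂): 15⁻¹ ≡ 7 (mod 13)
x = a₁·M₁·y₁ + a₂·M₂·y₂ = 7·13·7 + 9·15·7 = 1582
Reduce mod 195: x ≡ 22
Check: 22 mod 15 = 7 ✓, 22 mod 13 = 9 ✓

x ≡ 22 (mod 195)


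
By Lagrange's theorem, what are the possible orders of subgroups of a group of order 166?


Lagrange's theorem: |H| divides |G|
|G| = 166
Divisors of 166: 1, 2, 83, 166

Possible subgroup orders: {1, 2, 83, 166}


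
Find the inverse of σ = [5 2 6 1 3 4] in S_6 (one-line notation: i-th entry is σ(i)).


To find σ⁻¹, swap domain and range:
σ(1) = 5 → σ⁻¹(5) = 1
σ(2) = 2 → σ⁻¹(2) = 2
σ(3) = 6 → σ⁻¹(6) = 3
σ(4) = 1 → σ⁻¹(1) = 4
σ(5) = 3 → σ⁻¹(3) = 5
σ(6) = 4 → σ⁻¹(4) = 6

σ⁻¹ = [4 2 5 6 1 3]


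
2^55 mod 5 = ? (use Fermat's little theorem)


Fermat's little theorem: if p is prime and gcd(a,p)=1, then a^(p-1) ≡ 1 (mod p)
p = 5 is prime, gcd(2,5) = 1
Reduce exponent: 55 mod 4 = 3
So 2^55 ≡ 2^3 (mod 5)
2^3 mod 5 = 3

2^55 ≡ 3 (mod 5)


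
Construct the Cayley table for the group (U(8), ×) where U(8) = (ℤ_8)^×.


Elements: {1, 3, 5, 7}
Operation: multiplication mod 8
Entry (a, b) = (a × b) mod 8

Cayley table:
  | 1 | 3 | 5 | 7
1 | 1 | 3 | 5 | 7
3 | 3 | 1 | 7 | 5
5 | 5 | 7 | 1 | 3
7 | 7 | 5 | 3 | 1


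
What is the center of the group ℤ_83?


Z(G) = {g ∈ G | gx = xg for all x ∈ G}
ℤ_83 is abelian, so Z(G) = G

Z(ℤ_83) = ℤ_83


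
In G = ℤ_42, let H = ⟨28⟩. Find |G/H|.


|⟨28⟩| = n / gcd(28, 42) = 42 / 14 = 3
H is normal (ℤ_42 is abelian).
|G/H| = |G| / |H| = 42 / 3 = 14

|G/H| = 14


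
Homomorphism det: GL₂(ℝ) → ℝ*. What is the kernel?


Kernel = preimage of identity
ker(det) = {A | det(A) = 1} = SL₂(ℝ)

ker(det) = SL₂(ℝ)


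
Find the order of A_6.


|A_n| = n!/2 (even permutations)
|A_6| = 6!/2 = 720/2 = 360

|A_6| = 360


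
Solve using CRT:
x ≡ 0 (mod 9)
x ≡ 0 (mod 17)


m₁ = 9, m₂ = 17, gcd = 1, so CRT applies. M = m₁·m₂ = 153
Let M₁ = M/m₁ = 17, M₂ = M/m₂ = 9
Find y₁ ≡ M₁⁻¹ (mod m₁): 17⁻¹ ≡ 8 (mod 9)
Find y₂ ≡ M₂⁻¹ (mod m₂): 9⁻¹ ≡ 2 (mod 17)
x = a₁·M₁·y₁ + a₂·M₂·y₂ = 0·17·8 + 0·9·2 = 0
Reduce mod 153: x ≡ 0
Check: 0 mod 9 = 0 ✓, 0 mod 17 = 0 ✓

x ≡ 0 (mod 153)


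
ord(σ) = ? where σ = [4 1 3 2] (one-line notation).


Cycle decomposition: (1 4 2)
Cycle lengths: 3
Order = lcm(3) = 3

ord(σ) = 3


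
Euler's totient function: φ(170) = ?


Factor n: 170 = 2 × 5 × 17
φ(n) = n · ∏(1 - 1/p) over distinct primes p | n
φ(170) = 170 · (1 - 1/2) · (1 - 1/5) · (1 - 1/17) = 64

φ(170) = 64


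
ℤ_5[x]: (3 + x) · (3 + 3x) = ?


Expand and collect like terms; reduce coefficients mod 5:
x^0: 3·3 = 9 ≡ 4 (mod 5)
x^1: 3·3 + 1·3 = 12 ≡ 2 (mod 5)
x^2: 1·3 = 3 ≡ 3 (mod 5)
Result: 4 + 2x + 3x^2

f · g = 4 + 2x + 3x^2


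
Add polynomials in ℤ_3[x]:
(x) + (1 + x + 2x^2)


Add coefficients mod 3:
x^0: 0 + 1 = 1 (mod 3)
x^1: 1 + 1 = 2 (mod 3)
x^2: 0 + 2 = 2 (mod 3)
Result: 1 + 2x + 2x^2

f + g = 1 + 2x + 2x^2


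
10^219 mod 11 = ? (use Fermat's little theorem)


Fermat's little theorem: if p is prime and gcd(a,p)=1, then a^(p-1) ≡ 1 (mod p)
p = 11 is prime, gcd(10,11) = 1
Reduce exponent: 219 mod 10 = 9
So 10^219 ≡ 10^9 (mod 11)
10^9 mod 11 = 10

10^219 ≡ 10 (mod 11)


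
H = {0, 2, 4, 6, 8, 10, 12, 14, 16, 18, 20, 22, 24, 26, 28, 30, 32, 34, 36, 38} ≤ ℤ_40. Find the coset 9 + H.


9 + H = {9 + h (mod 40) : h ∈ H}
9+0=9, 9+2=11, 9+4=13, 9+6=15, 9+8=17, 9+10=19, 9+12=21, 9+14=23, 9+16=25, 9+18=27, 9+20=29, 9+22=31, 9+24=33, 9+26=35, 9+28=37, 9+30=39, 9+32=1, 9+34=3, 9+36=5, 9+38=7
9 + H = {1, 3, 5, 7, 9, 11, 13, 15, 17, 19, 21, 23, 25, 27, 29, 31, 33, 35, 37, 39} = 1 + H

9 + H = {1, 3, 5, 7, 9, 11, 13, 15, 17, 19, 21, 23, 25, 27, 29, 31, 33, 35, 37, 39}


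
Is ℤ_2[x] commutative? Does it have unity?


ℤ_2 is a field (n prime), so ℤ_2[x] is a commutative integral domain with unity
Commutative: Yes
Integral domain: Yes
Has unity: Yes

ℤ_2[x]: Commutative=Yes, Unity=Yes


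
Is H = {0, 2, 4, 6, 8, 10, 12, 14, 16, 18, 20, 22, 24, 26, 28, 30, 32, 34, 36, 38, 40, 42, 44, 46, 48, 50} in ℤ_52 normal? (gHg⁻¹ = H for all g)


H = {0, 2, 4, 6, 8, 10, 12, 14, 16, 18, 20, 22, 24, 26, 28, 30, 32, 34, 36, 38, 40, 42, 44, 46, 48, 50} in ℤ_52
ℤ_52 is abelian; every subgroup of an abelian group is normal

Yes, normal subgroup


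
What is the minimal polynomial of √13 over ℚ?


√13 satisfies x² - 13 = 0, irreducible over ℚ since 13 is squarefree

Minimal polynomial: x² - 13


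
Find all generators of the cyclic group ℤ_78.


g generates ℤ_n iff gcd(g,n) = 1
Prime factors of 78: 2, 3, 13
Generators are g ∈ {1,...,77} not divisible by any of these primes.
Generators: {1, 5, 7, 11, 17, 19, 23, 25, 29, 31, 35, 37, 41, 43, 47, 49, 53, 55, 59, 61, 67, 71, 73, 77}
Number of generators = φ(78) = 24

Generators of ℤ_78 = {1, 5, 7, 11, 17, 19, 23, 25, 29, 31, 35, 37, 41, 43, 47, 49, 53, 55, 59, 61, 67, 71, 73, 77}


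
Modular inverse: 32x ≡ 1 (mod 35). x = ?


Use the extended Euclidean algorithm to write 1 = 32·s + 35·t; then s mod 35 is the inverse.
Euclidean algorithm:
  32 = 0·35 + 32
  35 = 1·32 + 3
  32 = 10·3 + 2
  3 = 1·2 + 1
  2 = 2·1 + 0
gcd(32,35) = 1
Back-substitution gives: 32·(-12) + 35·(11) = 1
So 32⁻¹ ≡ -12 ≡ 23 (mod 35)
Check: 32 × 23 = 736 ≡ 1 (mod 35) ✓

32⁻¹ ≡ 23 (mod 35)


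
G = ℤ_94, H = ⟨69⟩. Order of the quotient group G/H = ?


|⟨69⟩| = n / gcd(69, 94) = 94 / 1 = 94
H is normal (ℤ_94 is abelian).
|G/H| = |G| / |H| = 94 / 94 = 1

|G/H| = 1


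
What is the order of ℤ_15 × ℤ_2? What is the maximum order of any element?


|ℤ_15 × ℤ_2| = 15 × 2 = 30
Max element order = lcm(15,2) = 30
Cyclic? Yes (gcd=1)

|ℤ_15×ℤ_2| = 30, max element order = 30


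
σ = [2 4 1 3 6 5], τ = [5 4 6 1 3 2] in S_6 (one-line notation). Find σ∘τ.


σ∘τ: apply τ first, then σ
1 →τ 5 →σ 6
2 →τ 4 →σ 3
3 →τ 6 →σ 5
4 →τ 1 →σ 2
5 →τ 3 →σ 1
6 →τ 2 →σ 4

σ∘τ = [6 3 5 2 1 4]


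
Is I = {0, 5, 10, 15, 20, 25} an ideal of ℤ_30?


Check ideal conditions for I = {0, 5, 10, 15, 20, 25} in ℤ_30:
(1) I is an additive subgroup? Yes
(2) For r ∈ ℤ_30 and a ∈ I: r·a ∈ I? Yes

Yes, I is an ideal of ℤ_30


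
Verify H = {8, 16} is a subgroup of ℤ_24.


Subgroup test for H = {8, 16} in (ℤ_24, +):
(1) 0 ∈ H? No
(2) Closure: for all a,b ∈ H, (a+b) mod 24 ∈ H? No  [counterexample: 8 + 16 = 0 ∉ H]
(3) Inverses: for all a ∈ H, -a mod 24 ∈ H? Yes

No, H is not a subgroup of ℤ_24


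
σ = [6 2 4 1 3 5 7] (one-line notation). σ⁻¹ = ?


To find σ⁻¹, swap domain and range:
σ(1) = 6 → σ⁻¹(6) = 1
σ(2) = 2 → σ⁻¹(2) = 2
σ(3) = 4 → σ⁻¹(4) = 3
σ(4) = 1 → σ⁻¹(1) = 4
σ(5) = 3 → σ⁻¹(3) = 5
σ(6) = 5 → σ⁻¹(5) = 6
σ(7) = 7 → σ⁻¹(7) = 7

σ⁻¹ = [4 2 5 3 6 1 7]


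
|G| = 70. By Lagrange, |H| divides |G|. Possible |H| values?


Lagrange's theorem: |H| divides |G|
|G| = 70
Divisors of 70: 1, 2, 5, 7, 10, 14, 35, 70

Possible subgroup orders: {1, 2, 5, 7, 10, 14, 35, 70}


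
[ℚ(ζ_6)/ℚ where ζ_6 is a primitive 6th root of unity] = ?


[ℚ(ζ_n):ℚ] = deg Φ_n(x) = φ(n). Here φ(6) = 2

[ℚ(ζ_6)/ℚ where ζ_6 is a primitive 6th root of unity] = 2


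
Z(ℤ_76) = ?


Z(G) = {g ∈ G | gx = xg for all x ∈ G}
ℤ_76 is abelian, so Z(G) = G

Z(ℤ_76) = ℤ_76


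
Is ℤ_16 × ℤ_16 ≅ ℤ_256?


Comparing ℤ_16 × ℤ_16 and ℤ_256:
gcd(16,16) = 16 ≠ 1. Max element order in ℤ_16×ℤ_16 is lcm(16,16) = 16 < 256, so it has no element of order 256

No, ℤ_16 × ℤ_16 ≇ ℤ_256


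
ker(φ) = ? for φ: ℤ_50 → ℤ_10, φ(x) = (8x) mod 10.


Kernel = preimage of identity
ker(φ) = {x ∈ ℤ_50 : 8x ≡ 0 (mod 10)}. Since 10 | 50, φ is well-defined. The kernel is the cyclic subgroup ⟨5⟩ of ℤ_50 (order 10), i.e. {0, 5, 10, 15, 20, 25, 30, 35, 40, 45}

ker(φ) = {0, 5, 10, 15, 20, 25, 30, 35, 40, 45}


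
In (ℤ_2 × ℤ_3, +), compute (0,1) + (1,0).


Operation: componentwise addition mod (2, 3)
(0,1) + (1,0) = ((a₁+b₁) mod 2, (a₂+b₂) mod 3) with a = (0,1), b = (1,0)

(0,1) + (1,0) = (1,1)


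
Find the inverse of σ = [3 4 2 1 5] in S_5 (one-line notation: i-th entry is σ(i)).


To find σ⁻¹, swap domain and range:
σ(1) = 3 → σ⁻¹(3) = 1
σ(2) = 4 → σ⁻¹(4) = 2
σ(3) = 2 → σ⁻¹(2) = 3
σ(4) = 1 → σ⁻¹(1) = 4
σ(5) = 5 → σ⁻¹(5) = 5

σ⁻¹ = [4 3 1 2 5]


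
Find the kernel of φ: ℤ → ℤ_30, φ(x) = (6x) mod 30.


Kernel = preimage of identity
ker(φ) = {x ∈ ℤ : 6x ≡ 0 (mod 30)}. gcd(6,30) = 6, so 6x ≡ 0 (mod 30) ⟺ x ≡ 0 (mod 30/6 = 5). Hence ker(φ) = 5ℤ

ker(φ) = 5ℤ


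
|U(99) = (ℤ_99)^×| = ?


U(n) is the group of units mod n; |U(n)| = φ(n)
|U(99)| = φ(99) = 60

|U(99) = (ℤ_99)^×| = 60


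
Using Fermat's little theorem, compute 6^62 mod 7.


Fermat's little theorem: if p is prime and gcd(a,p)=1, then a^(p-1) ≡ 1 (mod p)
p = 7 is prime, gcd(6,7) = 1
Reduce exponent: 62 mod 6 = 2
So 6^62 ≡ 6^2 (mod 7)
6^2 mod 7 = 1

6^62 ≡ 1 (mod 7)


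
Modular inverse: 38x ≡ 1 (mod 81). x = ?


Use the extended Euclidean algorithm to write 1 = 38·s + 81·t; then s mod 81 is the inverse.
Euclidean algorithm:
  38 = 0·81 + 38
  81 = 2·38 + 5
  38 = 7·5 + 3
  5 = 1·3 + 2
  3 = 1·2 + 1
  2 = 2·1 + 0
gcd(38,81) = 1
Back-substitution gives: 38·(32) + 81·(-15) = 1
So 38⁻¹ ≡ 32 ≡ 32 (mod 81)
Check: 38 × 32 = 1216 ≡ 1 (mod 81) ✓

38⁻¹ ≡ 32 (mod 81)


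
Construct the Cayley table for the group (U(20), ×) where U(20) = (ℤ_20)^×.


Elements: {1, 3, 7, 9, 11, 13, 17, 19}
Operation: multiplication mod 20
Entry (a, b) = (a × b) mod 20

Cayley table:
   |  1 |  3 |  7 |  9 | 11 | 13 | 17 | 19
 1 |  1 |  3 |  7 |  9 | 11 | 13 | 17 | 19
 3 |  3 |  9 |  1 |  7 | 13 | 19 | 11 | 17
 7 |  7 |  1 |  9 |  3 | 17 | 11 | 19 | 13
 9 |  9 |  7 |  3 |  1 | 19 | 17 | 13 | 11
11 | 11 | 13 | 17 | 19 |  1 |  3 |  7 |  9
13 | 13 | 19 | 11 | 17 |  3 |  9 |  1 |  7
17 | 17 | 11 | 19 | 13 |  7 |  1 |  9 |  3
19 | 19 | 17 | 13 | 11 |  9 |  7 |  3 |  1


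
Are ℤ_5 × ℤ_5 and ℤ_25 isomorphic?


Comparing ℤ_5 × ℤ_5 and ℤ_25:
gcd(5,5) = 5 ≠ 1. Max element order in ℤ_5×ℤ_5 is lcm(5,5) = 5 < 25, so it has no element of order 25

No, ℤ_5 × ℤ_5 ≇ ℤ_25


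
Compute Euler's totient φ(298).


Factor n: 298 = 2 × 149
φ(n) = n · ∏(1 - 1/p) over distinct primes p | n
φ(298) = 298 · (1 - 1/2) · (1 - 1/149) = 148

φ(298) = 148


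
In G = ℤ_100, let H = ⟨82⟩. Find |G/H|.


|⟨82⟩| = n / gcd(82, 100) = 100 / 2 = 50
H is normal (ℤ_100 is abelian).
|G/H| = |G| / |H| = 100 / 50 = 2

|G/H| = 2


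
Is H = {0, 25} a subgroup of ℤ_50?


Subgroup test for H = {0, 25} in (ℤ_50, +):
(1) 0 ∈ H? Yes
(2) Closure: for all a,b ∈ H, (a+b) mod 50 ∈ H? Yes
(3) Inverses: for all a ∈ H, -a mod 50 ∈ H? Yes

Yes, H is a subgroup of ℤ_50


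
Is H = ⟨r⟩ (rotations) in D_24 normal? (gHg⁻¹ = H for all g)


H = ⟨r⟩ (rotations) in D_24
The rotation subgroup ⟨r⟩ has index 2 in D_24, so it is normal

Yes, normal subgroup


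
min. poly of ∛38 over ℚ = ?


∛38 satisfies x³ - 38 = 0, irreducible over ℚ (no rational root; 38 is not a perfect cube)

Minimal polynomial: x³ - 38


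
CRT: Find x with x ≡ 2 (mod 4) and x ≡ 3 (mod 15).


m₁ = 4, m₂ = 15, gcd = 1, so CRT applies. M = m₁·m₂ = 60
Let M₁ = M/m₁ = 15, M₂ = M/m₂ = 4
Find y₁ ≡ M₁⁻¹ (mod m₁): 15⁻¹ ≡ 3 (mod 4)
Find y₂ ≡ M₂⁻¹ (mod m₂): 4⁻¹ ≡ 4 (mod 15)
x = a₁·M₁·y₁ + a₂·M₂·y₂ = 2·15·3 + 3·4·4 = 138
Reduce mod 60: x ≡ 18
Check: 18 mod 4 = 2 ✓, 18 mod 15 = 3 ✓

x ≡ 18 (mod 60)


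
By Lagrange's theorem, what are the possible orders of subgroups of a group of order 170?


Lagrange's theorem: |H| divides |G|
|G| = 170
Divisors of 170: 1, 2, 5, 10, 17, 34, 85, 170

Possible subgroup orders: {1, 2, 5, 10, 17, 34, 85, 170}


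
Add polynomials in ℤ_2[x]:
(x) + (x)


Add coefficients mod 2:
x^0: 0 + 0 = 0 (mod 2)
x^1: 1 + 1 = 0 (mod 2)
Result: 0

f + g = 0


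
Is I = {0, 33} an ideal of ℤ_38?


Check ideal conditions for I = {0, 33} in ℤ_38:
(1) I is an additive subgroup? No
(2) For r ∈ ℤ_38 and a ∈ I: r·a ∈ I? No  [counterexample: r=2, a=33, r·a mod 38 = 28 ∉ I]

No, I is not an ideal of ℤ_38


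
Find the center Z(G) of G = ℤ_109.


Z(G) = {g ∈ G | gx = xg for all x ∈ G}
ℤ_109 is abelian, so Z(G) = G

Z(ℤ_109) = ℤ_109


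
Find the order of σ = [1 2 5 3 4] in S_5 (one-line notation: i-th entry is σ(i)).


Cycle decomposition: (3 5 4)
Cycle lengths: 3
Order = lcm(3) = 3

ord(σ) = 3


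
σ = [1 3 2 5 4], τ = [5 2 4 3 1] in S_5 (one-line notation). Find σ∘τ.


σ∘τ: apply τ first, then σ
1 →τ 5 →σ 4
2 →τ 2 →σ 3
3 →τ 4 →σ 5
4 →τ 3 →σ 2
5 →τ 1 →σ 1

σ∘τ = [4 3 5 2 1]


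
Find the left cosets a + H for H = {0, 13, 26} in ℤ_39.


H = {0, 13, 26}, |H| = 3
Number of cosets = |G|/|H| = 39/3 = 13
0 + H = {0, 13, 26}
1 + H = {1, 14, 27}
2 + H = {2, 15, 28}
3 + H = {3, 16, 29}
4 + H = {4, 17, 30}
5 + H = {5, 18, 31}
6 + H = {6, 19, 32}
7 + H = {7, 20, 33}
8 + H = {8, 21, 34}
9 + H = {9, 22, 35}
10 + H = {10, 23, 36}
11 + H = {11, 24, 37}
12 + H = {12, 25, 38}

Cosets: 0+H={0,13,26}; 1+H={1,14,27}; 2+H={2,15,28}; 3+H={3,16,29}; 4+H={4,17,30}; 5+H={5,18,31}; 6+H={6,19,32}; 7+H={7,20,33}; 8+H={8,21,34}; 9+H={9,22,35}; 10+H={10,23,36}; 11+H={11,24,37}; 12+H={12,25,38}


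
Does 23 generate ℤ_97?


g generates ℤ_n iff gcd(g, n) = 1
gcd(23, 97) = 1
Since gcd = 1, 23 is a generator.

Yes, 23 generates ℤ_97


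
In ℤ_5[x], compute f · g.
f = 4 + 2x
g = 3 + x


Expand and collect like terms; reduce coefficients mod 5:
x^0: 4·3 = 12 ≡ 2 (mod 5)
x^1: 4·1 + 2·3 = 10 ≡ 0 (mod 5)
x^2: 2·1 = 2 ≡ 2 (mod 5)
Result: 2 + 2x^2

f · g = 2 + 2x^2


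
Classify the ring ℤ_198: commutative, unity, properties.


ℤ_198 is a commutative ring with unity 1; 198 = 2×99 is composite, so 2·99 ≡ 0 gives zero divisors (not an integral domain)
Commutative: Yes
Integral domain: No
Has unity: Yes

ℤ_198: Commutative=Yes, Unity=Yes


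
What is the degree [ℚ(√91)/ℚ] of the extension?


√91 has minimal polynomial x² - 91 (irreducible over ℚ since 91 is squarefree)

[ℚ(√91)/ℚ] = 2


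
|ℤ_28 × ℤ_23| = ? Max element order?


|ℤ_28 × ℤ_23| = 28 × 23 = 644
Max element order = lcm(28,23) = 644
Cyclic? Yes (gcd=1)

|ℤ_28×ℤ_23| = 644, max element order = 644


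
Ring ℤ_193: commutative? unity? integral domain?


ℤ_193 is a commutative ring with unity 1; 193 is prime, so ℤ_193 is a field (hence an integral domain)
Commutative: Yes
Integral domain: Yes
Has unity: Yes

ℤ_193: Commutative=Yes, Unity=Yes


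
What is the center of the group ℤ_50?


Z(G) = {g ∈ G | gx = xg for all x ∈ G}
ℤ_50 is abelian, so Z(G) = G

Z(ℤ_50) = ℤ_50


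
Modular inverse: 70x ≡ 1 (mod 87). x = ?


Use the extended Euclidean algorithm to write 1 = 70·s + 87·t; then s mod 87 is the inverse.
Euclidean algorithm:
  70 = 0·87 + 70
  87 = 1·70 + 17
  70 = 4·17 + 2
  17 = 8·2 + 1
  2 = 2·1 + 0
gcd(70,87) = 1
Back-substitution gives: 70·(-41) + 87·(33) = 1
So 70⁻¹ ≡ -41 ≡ 46 (mod 87)
Check: 70 × 46 = 3220 ≡ 1 (mod 87) ✓

70⁻¹ ≡ 46 (mod 87)


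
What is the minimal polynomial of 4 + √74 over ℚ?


Let α = 4 + √74. Then α - 4 = √74, so (α - 4)² = 74, giving α² - 8α - 58 = 0. Degree 2 and α ∉ ℚ, so this is the minimal polynomial.

Minimal polynomial: x² - 8x - 58


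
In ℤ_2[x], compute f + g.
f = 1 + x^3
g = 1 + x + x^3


Add coefficients mod 2:
x^0: 1 + 1 = 0 (mod 2)
x^1: 0 + 1 = 1 (mod 2)
x^2: 0 + 0 = 0 (mod 2)
x^3: 1 + 1 = 0 (mod 2)
Result: x

f + g = x


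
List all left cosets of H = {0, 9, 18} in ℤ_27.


H = {0, 9, 18}, |H| = 3
Number of cosets = |G|/|H| = 27/3 = 9
0 + H = {0, 9, 18}
1 + H = {1, 10, 19}
2 + H = {2, 11, 20}
3 + H = {3, 12, 21}
4 + H = {4, 13, 22}
5 + H = {5, 14, 23}
6 + H = {6, 15, 24}
7 + H = {7, 16, 25}
8 + H = {8, 17, 26}

Cosets: 0+H={0,9,18}; 1+H={1,10,19}; 2+H={2,11,20}; 3+H={3,12,21}; 4+H={4,13,22}; 5+H={5,14,23}; 6+H={6,15,24}; 7+H={7,16,25}; 8+H={8,17,26}


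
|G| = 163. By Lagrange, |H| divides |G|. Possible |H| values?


Lagrange's theorem: |H| divides |G|
|G| = 163
Divisors of 163: 1, 163

Possible subgroup orders: {1, 163}


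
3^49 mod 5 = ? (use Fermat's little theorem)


Fermat's little theorem: if p is prime and gcd(a,p)=1, then a^(p-1) ≡ 1 (mod p)
p = 5 is prime, gcd(3,5) = 1
Reduce exponent: 49 mod 4 = 1
So 3^49 ≡ 3^1 (mod 5)
3^1 mod 5 = 3

3^49 ≡ 3 (mod 5)


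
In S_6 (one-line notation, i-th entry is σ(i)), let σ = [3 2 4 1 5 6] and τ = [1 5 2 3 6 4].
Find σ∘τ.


σ∘τ: apply τ first, then σ
1 →τ 1 →σ 3
2 →τ 5 →σ 5
3 →τ 2 →σ 2
4 →τ 3 →σ 4
5 →τ 6 →σ 6
6 →τ 4 →σ 1

σ∘τ = [3 5 2 4 6 1]


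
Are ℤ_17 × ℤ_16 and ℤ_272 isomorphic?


Comparing ℤ_17 × ℤ_16 and ℤ_272:
gcd(17,16) = 1, so ℤ_17 × ℤ_16 ≅ ℤ_272 (CRT)

Yes, ℤ_17 × ℤ_16 ≅ ℤ_272


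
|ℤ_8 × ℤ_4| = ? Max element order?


|ℤ_8 × ℤ_4| = 8 × 4 = 32
Max element order = lcm(8,4) = 8
Cyclic? No (gcd=4)

|ℤ_8×ℤ_4| = 32, max element order = 8


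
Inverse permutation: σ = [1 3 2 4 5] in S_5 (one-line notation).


To find σ⁻¹, swap domain and range:
σ(1) = 1 → σ⁻¹(1) = 1
σ(2) = 3 → σ⁻¹(3) = 2
σ(3) = 2 → σ⁻¹(2) = 3
σ(4) = 4 → σ⁻¹(4) = 4
σ(5) = 5 → σ⁻¹(5) = 5

σ⁻¹ = [1 3 2 4 5]


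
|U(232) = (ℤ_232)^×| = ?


U(n) is the group of units mod n; |U(n)| = φ(n)
|U(232)| = φ(232) = 112

|U(232) = (ℤ_232)^×| = 112


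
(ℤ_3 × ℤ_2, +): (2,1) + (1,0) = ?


Operation: componentwise addition mod (3, 2)
(2,1) + (1,0) = ((a₁+b₁) mod 3, (a₂+b₂) mod 2) with a = (2,1), b = (1,0)

(2,1) + (1,0) = (0,1)


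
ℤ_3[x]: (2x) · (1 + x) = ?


Expand and collect like terms; reduce coefficients mod 3:
x^0: 0·1 = 0 ≡ 0 (mod 3)
x^1: 0·1 + 2·1 = 2 ≡ 2 (mod 3)
x^2: 2·1 = 2 ≡ 2 (mod 3)
Result: 2x + 2x^2

f · g = 2x + 2x^2


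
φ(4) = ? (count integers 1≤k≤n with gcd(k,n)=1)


φ(n) = count of k ∈ {1,...,n} with gcd(k,n)=1
Coprimes to 4: {1, 3}
Count: 2

φ(4) = 2


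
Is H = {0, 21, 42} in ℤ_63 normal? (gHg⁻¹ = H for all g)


H = {0, 21, 42} in ℤ_63
ℤ_63 is abelian; every subgroup of an abelian group is normal

Yes, normal subgroup


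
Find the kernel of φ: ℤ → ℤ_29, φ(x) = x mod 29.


Kernel = preimage of identity
ker(φ) = {x ∈ ℤ : x ≡ 0 (mod 29)} = 29ℤ = {0, ±29, ±58, ...}

ker(φ) = 29ℤ


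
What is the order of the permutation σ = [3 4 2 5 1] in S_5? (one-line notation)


Cycle decomposition: (1 3 2 4 5)
Cycle lengths: 5
Order = lcm(5) = 5

ord(σ) = 5


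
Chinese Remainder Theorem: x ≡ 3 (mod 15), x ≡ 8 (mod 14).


m₁ = 15, m₂ = 14, gcd = 1, so CRT applies. M = m₁·m₂ = 210
Let M₁ = M/m₁ = 14, M₂ = M/m₂ = 15
Find y₁ ≡ M₁⁻¹ (mod m₁): 14⁻¹ ≡ 14 (mod 15)
Find y₂ ≡ M₂⁻¹ (mod m₂): 15⁻¹ ≡ 1 (mod 14)
x = a₁·M₁·y₁ + a₂·M₂·y₂ = 3·14·14 + 8·15·1 = 708
Reduce mod 210: x ≡ 78
Check: 78 mod 15 = 3 ✓, 78 mod 14 = 8 ✓

x ≡ 78 (mod 210)


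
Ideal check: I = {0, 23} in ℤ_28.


Check ideal conditions for I = {0, 23} in ℤ_28:
(1) I is an additive subgroup? No
(2) For r ∈ ℤ_28 and a ∈ I: r·a ∈ I? No  [counterexample: r=2, a=23, r·a mod 28 = 18 ∉ I]

No, I is not an ideal of ℤ_28


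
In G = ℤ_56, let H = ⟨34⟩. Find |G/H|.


|⟨34⟩| = n / gcd(34, 56) = 56 / 2 = 28
H is normal (ℤ_56 is abelian).
|G/H| = |G| / |H| = 56 / 28 = 2

|G/H| = 2


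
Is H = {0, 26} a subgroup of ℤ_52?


Subgroup test for H = {0, 26} in (ℤ_52, +):
(1) 0 ∈ H? Yes
(2) Closure: for all a,b ∈ H, (a+b) mod 52 ∈ H? Yes
(3) Inverses: for all a ∈ H, -a mod 52 ∈ H? Yes

Yes, H is a subgroup of ℤ_52


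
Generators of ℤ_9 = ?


g generates ℤ_n iff gcd(g,n) = 1
Checking each g ∈ {1,...,8}:
gcd(1,9) = 1
gcd(2,9) = 1
gcd(3,9) = 3
gcd(4,9) = 1
gcd(5,9) = 1
gcd(6,9) = 3
gcd(7,9) = 1
gcd(8,9) = 1
Generators: {1, 2, 4, 5, 7, 8}
Number of generators = φ(9) = 6

Generators of ℤ_9 = {1, 2, 4, 5, 7, 8}


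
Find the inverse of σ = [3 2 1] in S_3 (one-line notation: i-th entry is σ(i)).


To find σ⁻¹, swap domain and range:
σ(1) = 3 → σ⁻¹(3) = 1
σ(2) = 2 → σ⁻¹(2) = 2
σ(3) = 1 → σ⁻¹(1) = 3

σ⁻¹ = [3 2 1]


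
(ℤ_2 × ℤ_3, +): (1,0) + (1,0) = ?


Operation: componentwise addition mod (2, 3)
(1,0) + (1,0) = ((a₁+b₁) mod 2, (a₂+b₂) mod 3) with a = (1,0), b = (1,0)

(1,0) + (1,0) = (0,0)


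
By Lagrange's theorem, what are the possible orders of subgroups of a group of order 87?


Lagrange's theorem: |H| divides |G|
|G| = 87
Divisors of 87: 1, 3, 29, 87

Possible subgroup orders: {1, 3, 29, 87}


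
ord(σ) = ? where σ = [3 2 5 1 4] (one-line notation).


Cycle decomposition: (1 3 5 4)
Cycle lengths: 4
Order = lcm(4) = 4

ord(σ) = 4


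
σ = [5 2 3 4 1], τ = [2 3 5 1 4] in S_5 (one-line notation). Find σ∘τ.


σ∘τ: apply τ first, then σ
1 →τ 2 →σ 2
2 →τ 3 →σ 3
3 →τ 5 →σ 1
4 →τ 1 →σ 5
5 →τ 4 →σ 4

σ∘τ = [2 3 1 5 4]


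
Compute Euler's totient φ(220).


Factor n: 220 = 2^2 × 5 × 11
φ(n) = n · ∏(1 - 1/p) over distinct primes p | n
φ(220) = 220 · (1 - 1/2) · (1 - 1/5) · (1 - 1/11) = 80

φ(220) = 80


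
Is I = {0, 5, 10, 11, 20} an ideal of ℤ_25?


Check ideal conditions for I = {0, 5, 10, 11, 20} in ℤ_25:
(1) I is an additive subgroup? No
(2) For r ∈ ℤ_25 and a ∈ I: r·a ∈ I? No  [counterexample: r=2, a=11, r·a mod 25 = 22 ∉ I]

No, I is not an ideal of ℤ_25


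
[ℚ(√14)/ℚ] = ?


√14 has minimal polynomial x² - 14 (irreducible over ℚ since 14 is squarefree)

[ℚ(√14)/ℚ] = 2


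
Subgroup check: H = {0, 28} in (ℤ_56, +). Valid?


Subgroup test for H = {0, 28} in (ℤ_56, +):
(1) 0 ∈ H? Yes
(2) Closure: for all a,b ∈ H, (a+b) mod 56 ∈ H? Yes
(3) Inverses: for all a ∈ H, -a mod 56 ∈ H? Yes

Yes, H is a subgroup of ℤ_56


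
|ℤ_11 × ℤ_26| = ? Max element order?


|ℤ_11 × ℤ_26| = 11 × 26 = 286
Max element order = lcm(11,26) = 286
Cyclic? Yes (gcd=1)

|ℤ_11×ℤ_26| = 286, max element order = 286


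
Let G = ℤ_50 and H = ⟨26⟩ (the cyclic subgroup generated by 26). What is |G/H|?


|⟨26⟩| = n / gcd(26, 50) = 50 / 2 = 25
H is normal (ℤ_50 is abelian).
|G/H| = |G| / |H| = 50 / 25 = 2

|G/H| = 2


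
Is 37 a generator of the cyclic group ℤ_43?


g generates ℤ_n iff gcd(g, n) = 1
gcd(37, 43) = 1
Since gcd = 1, 37 is a generator.

Yes, 37 generates ℤ_43


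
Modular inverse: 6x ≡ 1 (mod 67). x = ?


Use the extended Euclidean algorithm to write 1 = 6·s + 67·t; then s mod 67 is the inverse.
Euclidean algorithm:
  6 = 0·67 + 6
  67 = 11·6 + 1
  6 = 6·1 + 0
gcd(6,67) = 1
Back-substitution gives: 6·(-11) + 67·(1) = 1
So 6⁻¹ ≡ -11 ≡ 56 (mod 67)
Check: 6 × 56 = 336 ≡ 1 (mod 67) ✓

6⁻¹ ≡ 56 (mod 67)


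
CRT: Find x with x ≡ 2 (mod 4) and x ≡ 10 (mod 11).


m₁ = 4, m₂ = 11, gcd = 1, so CRT applies. M = m₁·m₂ = 44
Let M₁ = M/m₁ = 11, M₂ = M/m₂ = 4
Find y₁ ≡ M₁⁻¹ (mod m₁): 11⁻¹ ≡ 3 (mod 4)
Find y₂ ≡ M₂⁻¹ (mod m₂): 4⁻¹ ≡ 3 (mod 11)
x = a₁·M₁·y₁ + a₂·M₂·y₂ = 2·11·3 + 10·4·3 = 186
Reduce mod 44: x ≡ 10
Check: 10 mod 4 = 2 ✓, 10 mod 11 = 10 ✓

x ≡ 10 (mod 44)


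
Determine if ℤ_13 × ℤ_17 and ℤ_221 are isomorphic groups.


Comparing ℤ_13 × ℤ_17 and ℤ_221:
gcd(13,17) = 1, so ℤ_13 × ℤ_17 ≅ ℤ_221 (CRT)

Yes, ℤ_13 × ℤ_17 ≅ ℤ_221


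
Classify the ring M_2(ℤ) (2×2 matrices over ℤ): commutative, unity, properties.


Matrix multiplication is non-commutative for n ≥ 2; the identity matrix I is the unity; singular matrices give zero divisors, so not an integral domain
Commutative: No
Integral domain: No
Has unity: Yes

M_2(ℤ) (2×2 matrices over ℤ): Commutative=No, Unity=Yes


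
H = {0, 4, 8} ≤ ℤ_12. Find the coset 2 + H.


2 + H = {2 + h (mod 12) : h ∈ H}
2+0=2, 2+4=6, 2+8=10

2 + H = {2, 6, 10}


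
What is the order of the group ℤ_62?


ℤ_n has n elements.

|ℤ_62| = 62


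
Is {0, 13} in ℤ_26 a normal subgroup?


H = {0, 13} in ℤ_26
ℤ_26 is abelian; every subgroup of an abelian group is normal

Yes, normal subgroup


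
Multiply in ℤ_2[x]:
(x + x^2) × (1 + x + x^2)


Expand and collect like terms; reduce coefficients mod 2:
x^0: 0·1 = 0 ≡ 0 (mod 2)
x^1: 0·1 + 1·1 = 1 ≡ 1 (mod 2)
x^2: 0·1 + 1·1 + 1·1 = 2 ≡ 0 (mod 2)
x^3: 1·1 + 1·1 = 2 ≡ 0 (mod 2)
x^4: 1·1 = 1 ≡ 1 (mod 2)
Result: x + x^4

f · g = x + x^4


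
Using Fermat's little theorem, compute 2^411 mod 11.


Fermat's little theorem: if p is prime and gcd(a,p)=1, then a^(p-1) ≡ 1 (mod p)
p = 11 is prime, gcd(2,11) = 1
Reduce exponent: 411 mod 10 = 1
So 2^411 ≡ 2^1 (mod 11)
2^1 mod 11 = 2

2^411 ≡ 2 (mod 11)


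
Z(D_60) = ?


Z(G) = {g ∈ G | gx = xg for all x ∈ G}
For even n, Z(D_n) = {e, r^(n/2)}: the 180° rotation r^30 commutes with every reflection and rotation

Z(D_60) = {e, r^30}


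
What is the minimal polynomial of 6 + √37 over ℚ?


Let α = 6 + √37. Then α - 6 = √37, so (α - 6)² = 37, giving α² - 12α - 1 = 0. Degree 2 and α ∉ ℚ, so this is the minimal polynomial.

Minimal polynomial: x² - 12x - 1


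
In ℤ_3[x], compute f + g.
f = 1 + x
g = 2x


Add coefficients mod 3:
x^0: 1 + 0 = 1 (mod 3)
x^1: 1 + 2 = 0 (mod 3)
Result: 1

f + g = 1


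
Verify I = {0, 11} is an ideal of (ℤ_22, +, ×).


Check ideal conditions for I = {0, 11} in ℤ_22:
(1) I is an additive subgroup? Yes
(2) For r ∈ ℤ_22 and a ∈ I: r·a ∈ I? Yes

Yes, I is an ideal of ℤ_22
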